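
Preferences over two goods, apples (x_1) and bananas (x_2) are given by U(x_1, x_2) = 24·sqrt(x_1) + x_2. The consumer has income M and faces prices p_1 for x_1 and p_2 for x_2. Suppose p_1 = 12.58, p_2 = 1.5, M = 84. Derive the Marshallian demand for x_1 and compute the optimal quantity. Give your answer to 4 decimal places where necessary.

x_1* = 2.0473

Thus x_1* = (12·p_2/p_1)² — independent of M — with the rest of income spent on x_2.
Plugging in: x_1* = (12·1.5/12.58)² = 2.0473.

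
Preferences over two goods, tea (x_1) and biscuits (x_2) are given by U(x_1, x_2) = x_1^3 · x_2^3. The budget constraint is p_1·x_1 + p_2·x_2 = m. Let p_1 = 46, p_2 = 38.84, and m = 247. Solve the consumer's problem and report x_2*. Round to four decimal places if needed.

The MRS is x_2/x_1. Set MRS = p_1/p_2.
So 3·p_2·x_2 = 3·p_1·x_1; combined with the budget, a share 0.5 of income goes to x_1.
Demand: x_1*(p_1,p_2,m) = 0.5·m/p_1 and x_2* = 0.5·m/p_2.
At p_1=46, p_2=38.84, m=247: x_2* = 0.5·247/38.84 = 3.1797.

x_2* = 3.1797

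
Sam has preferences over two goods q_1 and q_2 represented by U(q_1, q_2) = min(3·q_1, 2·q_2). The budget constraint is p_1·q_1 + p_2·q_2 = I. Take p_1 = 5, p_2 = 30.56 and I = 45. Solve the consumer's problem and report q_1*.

With perfect complements, no substitution: consume in ratio q_1:q_2 = 2:3.
Budget: p_1·q_1 + p_2·(3/2)·q_1 = I, so (2·p_1 + 3·p_2)·q_1 = 2·I.
Demand: q_1*(p_1,p_2,I) = 2·I/(2·p_1 + 3·p_2), q_2* = 3·I/(2·p_1 + 3·p_2).
Here 2·5 + 3·30.56 = 101.68, giving q_1* = 0.8851.

q_1* = 0.8851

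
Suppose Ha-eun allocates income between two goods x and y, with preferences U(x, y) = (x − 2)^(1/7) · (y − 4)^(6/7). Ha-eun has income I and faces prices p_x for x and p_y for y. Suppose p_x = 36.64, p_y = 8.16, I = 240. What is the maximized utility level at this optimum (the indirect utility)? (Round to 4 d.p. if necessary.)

MRS = (1/6)·(y−4)/(x−2). Tangency with p_x/p_y gives y−4 = 6·(p_x/p_y)·(x−2).
Substituting into the budget: x* = 2 + 1/7·(I − 2·p_x − 4·p_y)/p_x, and y* = 4 + 6/7·(…)/p_y.
Discretionary income = 240 − 2·36.64 − 4·8.16 = 134.08; x* = 2 + 1/7·134.08/36.64 = 2.5228; y* = 4 + 6/7·134.08/8.16 = 18.084.
Utility at the optimum: U(2.5228, 18.084) = 8.798.

V = 8.798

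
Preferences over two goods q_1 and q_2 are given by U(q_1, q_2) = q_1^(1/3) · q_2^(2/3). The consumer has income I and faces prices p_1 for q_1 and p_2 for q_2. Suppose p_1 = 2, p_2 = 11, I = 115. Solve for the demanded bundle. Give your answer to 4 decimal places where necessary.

Tangency: MRS = (1/2)·q_2/q_1 = p_1/p_2.
Rearranging, p_2·q_2 = 2·p_1·q_1. Substituting into the budget gives p_1·q_1·(1 + 2) = I.
Demand: q_1*(p_1,p_2,I) = 1/3·I/p_1 and q_2* = 2/3·I/p_2.
At p_1=2, p_2=11, I=115: q_1* = 1/3·115/2 = 19.1667, q_2* = 6.9697.

q_1* = 19.1667, q_2* = 6.9697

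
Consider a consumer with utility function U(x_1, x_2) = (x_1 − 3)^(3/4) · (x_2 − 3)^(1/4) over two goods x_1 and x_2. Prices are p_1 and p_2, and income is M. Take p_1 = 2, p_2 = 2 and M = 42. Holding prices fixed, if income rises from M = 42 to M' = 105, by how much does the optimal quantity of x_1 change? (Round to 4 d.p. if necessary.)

Δx_1* = 23.625

MRS = 3·(x_2−3)/(x_1−3). Tangency with p_1/p_2 gives x_2−3 = (1/3)·(p_1/p_2)·(x_1−3).
After buying the subsistence bundle (3, 3), a share 0.75 of the remaining income goes to x_1: x_1* = 3 + 0.75·(M − 3p_1 − 3p_2)/p_1.
Discretionary income = 42 − 3·2 − 3·2 = 30; x_1* = 3 + 0.75·30/2 = 14.25.
At M' = 105: x_1* = 37.875. Change: 37.875 − 14.25 = 23.625.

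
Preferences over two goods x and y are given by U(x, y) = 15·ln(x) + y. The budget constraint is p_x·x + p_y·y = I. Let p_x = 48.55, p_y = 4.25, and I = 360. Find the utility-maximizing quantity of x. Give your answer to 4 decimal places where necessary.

So x*(p_x,p_y) = 15·p_y/p_x, independent of income; and y* = (I − 15·p_y)/p_y.
At the given prices: x* = 15·4.25/48.55 = 1.3131.

x* = 1.3131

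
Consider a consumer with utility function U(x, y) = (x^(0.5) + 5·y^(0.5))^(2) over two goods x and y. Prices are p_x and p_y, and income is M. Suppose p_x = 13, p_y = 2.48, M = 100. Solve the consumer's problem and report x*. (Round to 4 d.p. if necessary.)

x* = 0.0583

From the CES first-order condition, (1/5)·(y/x)^(0.5) = p_x/p_y.
Hence y/x = (5·p_x/p_y)^(1/(0.5)), i.e. raised to the 2 power.
Substitute y = (y/x)·x into the budget: x* = M/(p_x + p_y·(y/x)).
Numerically y/x = 686.94719, so x* = 100/(13 + 2.48·686.94719) = 0.0583.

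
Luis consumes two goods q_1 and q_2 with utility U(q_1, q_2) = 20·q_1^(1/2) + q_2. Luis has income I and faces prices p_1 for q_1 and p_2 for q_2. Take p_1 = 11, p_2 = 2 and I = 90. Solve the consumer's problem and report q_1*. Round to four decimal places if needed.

Set MRS = p_1/p_2: 10·q_1^(−1/2) = p_1/p_2.
Solve: √q_1 = 10·p_2/p_1, so q_1*(p_1,p_2) = (10·p_2/p_1)², and q_2* = (I − p_1·q_1*)/p_2.
Plugging in: q_1* = (10·2/11)² = 3.3058.

q_1* = 3.3058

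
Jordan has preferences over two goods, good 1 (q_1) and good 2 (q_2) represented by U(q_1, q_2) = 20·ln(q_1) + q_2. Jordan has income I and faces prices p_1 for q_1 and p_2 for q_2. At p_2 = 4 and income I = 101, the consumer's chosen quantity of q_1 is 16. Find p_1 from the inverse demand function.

Set MRS = p_1/p_2: (20/q_1)/1 = p_1/p_2.
So q_1*(p_1,p_2) = 20·p_2/p_1, independent of income; and q_2* = (I − 20·p_2)/p_2.
Set q_1* = 16 in the demand function and solve for p_1: p_1 = 5.

p_1 = 5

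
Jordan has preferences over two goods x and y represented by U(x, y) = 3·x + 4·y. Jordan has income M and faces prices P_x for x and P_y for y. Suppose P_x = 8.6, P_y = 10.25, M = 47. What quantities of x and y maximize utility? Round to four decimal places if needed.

Perfect substitutes: compare marginal utility per dollar. 3/P_x vs 4/P_y → 0.3488 vs 0.3902.
y gives more utility per dollar, so spend all income on y: y* = M/P_y, x* = 0.
Numerically: x* = 0, y* = 4.5854.

x* = 0, y* = 4.5854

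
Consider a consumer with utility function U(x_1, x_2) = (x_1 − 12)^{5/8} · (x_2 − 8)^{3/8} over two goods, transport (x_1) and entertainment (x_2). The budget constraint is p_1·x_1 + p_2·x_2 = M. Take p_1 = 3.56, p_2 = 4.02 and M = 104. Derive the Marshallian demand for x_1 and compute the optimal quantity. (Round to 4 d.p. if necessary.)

Let x_1' = x_1−12, x_2' = x_2−8. MRS = (5/3)·x_2'/x_1' = p_1/p_2.
Substituting into the budget: x_1* = 12 + 0.625·(M − 12·p_1 − 8·p_2)/p_1, and x_2* = 8 + 0.375·(…)/p_2.
Discretionary income = 104 − 12·3.56 − 8·4.02 = 29.12; x_1* = 12 + 0.625·29.12/3.56 = 17.1124.

x_1* = 17.1124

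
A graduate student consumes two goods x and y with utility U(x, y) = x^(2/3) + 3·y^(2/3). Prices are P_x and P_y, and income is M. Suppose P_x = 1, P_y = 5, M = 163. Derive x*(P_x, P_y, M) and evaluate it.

From the CES first-order condition, (1/3)·(y/x)^(1/3) = P_x/P_y.
Hence y/x = (3·P_x/P_y)^(1/(1/3)), i.e. raised to the 3 power.
With the ratio pinned down, the budget gives x* = M/(P_x + P_y·(y/x)) and y* = (y/x)·x*.
Numerically y/x = 0.216, so x* = 163/(1 + 5·0.216) = 78.3654.

x* = 78.3654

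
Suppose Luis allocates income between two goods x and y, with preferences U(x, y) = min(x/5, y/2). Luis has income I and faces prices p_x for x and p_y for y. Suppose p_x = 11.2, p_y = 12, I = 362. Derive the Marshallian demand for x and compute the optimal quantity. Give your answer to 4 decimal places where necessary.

With perfect complements, no substitution: consume in ratio x:y = 5:2.
Budget: p_x·x + p_y·(2/5)·x = I, so (5·p_x + 2·p_y)·x = 5·I.
Demand: x*(p_x,p_y,I) = 5·I/(5·p_x + 2·p_y), y* = 2·I/(5·p_x + 2·p_y).
Here 5·11.2 + 2·12 = 80, giving x* = 22.625.

x* = 22.625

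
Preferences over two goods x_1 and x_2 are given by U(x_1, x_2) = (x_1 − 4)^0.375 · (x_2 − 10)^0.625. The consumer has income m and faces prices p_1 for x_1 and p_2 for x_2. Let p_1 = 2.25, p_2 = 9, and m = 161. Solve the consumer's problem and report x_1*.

x_1* = 14.3333

Let x_1' = x_1−4, x_2' = x_2−10. MRS = (3/5)·x_2'/x_1' = p_1/p_2.
After buying the subsistence bundle (4, 10), a share 0.375 of the remaining income goes to x_1: x_1* = 4 + 0.375·(m − 4p_1 − 10p_2)/p_1.
Discretionary income = 161 − 4·2.25 − 10·9 = 62; x_1* = 4 + 0.375·62/2.25 = 14.3333.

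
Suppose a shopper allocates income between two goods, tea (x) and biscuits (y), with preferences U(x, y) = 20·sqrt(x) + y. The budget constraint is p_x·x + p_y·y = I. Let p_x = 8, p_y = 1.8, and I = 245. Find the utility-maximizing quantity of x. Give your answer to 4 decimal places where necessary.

Set MRS = p_x/p_y: 10·x^(−1/2) = p_x/p_y.
Thus x* = (10·p_y/p_x)² — independent of I — with the rest of income spent on y.
Plugging in: x* = (10·1.8/8)² = 5.0625.

x* = 5.0625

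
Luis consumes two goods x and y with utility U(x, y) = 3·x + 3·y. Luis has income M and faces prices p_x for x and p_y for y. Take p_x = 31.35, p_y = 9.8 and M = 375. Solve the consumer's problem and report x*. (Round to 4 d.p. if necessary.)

y gives more utility per dollar, so spend all income on y: y* = M/p_y, x* = 0.
Numerically: x* = 0, y* = 38.2653.

x* = 0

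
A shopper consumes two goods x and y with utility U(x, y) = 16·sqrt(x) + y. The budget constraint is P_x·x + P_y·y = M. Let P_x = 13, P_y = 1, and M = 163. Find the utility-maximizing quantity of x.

x* = 0.3787

MU_x = 8/√x, MU_y = 1. Tangency: 8/√x = P_x/P_y.
Solve: √x = 8·P_y/P_x, so x*(P_x,P_y) = (8·P_y/P_x)², and y* = (M − P_x·x*)/P_y.
Plugging in: x* = (8·1/13)² = 0.3787.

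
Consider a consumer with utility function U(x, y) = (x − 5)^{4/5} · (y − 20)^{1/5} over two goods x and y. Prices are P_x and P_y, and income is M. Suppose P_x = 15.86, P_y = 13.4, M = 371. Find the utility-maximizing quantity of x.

x* = 6.1955

MRS = 4·(y−20)/(x−5). Tangency with P_x/P_y gives y−20 = (1/4)·(P_x/P_y)·(x−5).
Substituting into the budget: x* = 5 + 0.8·(M − 5·P_x − 20·P_y)/P_x, and y* = 20 + 0.2·(…)/P_y.
Discretionary income = 371 − 5·15.86 − 20·13.4 = 23.7; x* = 5 + 0.8·23.7/15.86 = 6.1955.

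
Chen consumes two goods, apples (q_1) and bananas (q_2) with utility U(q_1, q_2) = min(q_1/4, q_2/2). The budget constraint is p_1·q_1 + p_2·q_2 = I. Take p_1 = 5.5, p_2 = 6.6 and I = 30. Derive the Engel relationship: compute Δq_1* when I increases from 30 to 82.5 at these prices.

Δq_1* = 5.9659

Leontief preferences: the optimum is at the kink where q_1/4 = q_2/2, i.e. q_2 = (1/2)·q_1.
Budget: p_1·q_1 + p_2·(1/2)·q_1 = I, so (4·p_1 + 2·p_2)·q_1 = 4·I.
Demand: q_1*(p_1,p_2,I) = 4·I/(4·p_1 + 2·p_2), q_2* = 2·I/(4·p_1 + 2·p_2).
Here 4·5.5 + 2·6.6 = 35.2, giving q_1* = 3.4091.
At I' = 82.5: q_1* = 9.375. Change: 9.375 − 3.4091 = 5.9659.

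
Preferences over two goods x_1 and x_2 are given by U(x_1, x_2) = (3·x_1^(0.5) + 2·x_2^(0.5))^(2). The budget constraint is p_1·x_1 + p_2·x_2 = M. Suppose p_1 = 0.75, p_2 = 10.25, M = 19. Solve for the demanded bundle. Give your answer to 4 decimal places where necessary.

MRS = MU_x_1/MU_x_2 = (3/2)·(x_2/x_1)^(0.5). Set equal to p_1/p_2.
Hence x_2/x_1 = ((2/3)·p_1/p_2)^(1/(0.5)), i.e. raised to the 2 power.
With the ratio pinned down, the budget gives x_1* = M/(p_1 + p_2·(x_2/x_1)) and x_2* = (x_2/x_1)·x_1*.
Numerically x_2/x_1 = 0.00238, so x_1* = 19/(0.75 + 10.25·0.00238) = 24.5354 and x_2* = 0.00238·24.5354 = 0.0584.

x_1* = 24.5354, x_2* = 0.0584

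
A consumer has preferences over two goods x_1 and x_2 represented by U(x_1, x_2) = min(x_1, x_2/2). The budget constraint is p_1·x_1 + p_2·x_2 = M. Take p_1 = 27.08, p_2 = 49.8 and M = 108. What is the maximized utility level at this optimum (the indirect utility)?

Leontief preferences: the optimum is at the kink where x_1/1 = x_2/2, i.e. x_2 = 2·x_1.
Budget: p_1·x_1 + p_2·2·x_1 = M, so (p_1 + 2·p_2)·x_1 = M.
Demand: x_1*(p_1,p_2,M) = M/(p_1 + 2·p_2), x_2* = 2·M/(p_1 + 2·p_2).
Here 27.08 + 2·49.8 = 126.68, giving x_1* = 0.8525 and x_2* = 1.7051.
Utility at the optimum: U(0.8525, 1.7051) = 0.8525.

V = 0.8525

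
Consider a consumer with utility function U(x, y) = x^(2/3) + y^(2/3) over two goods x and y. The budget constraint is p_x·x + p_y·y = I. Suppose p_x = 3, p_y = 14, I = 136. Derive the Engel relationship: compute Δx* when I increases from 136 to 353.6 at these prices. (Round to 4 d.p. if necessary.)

MU_x ∝ x^(-1/3), MU_y ∝ y^(-1/3), so MRS = (y/x)^(1/3) = p_x/p_y.
Solve for the ratio: y/x = [p_x/p_y]^(3).
With the ratio pinned down, the budget gives x* = I/(p_x + p_y·(y/x)) and y* = (y/x)·x*.
Numerically y/x = 0.00984, so x* = 136/(3 + 14·0.00984) = 43.3431.
At I' = 353.6: x* = 112.692. Change: 112.692 − 43.3431 = 69.3489.

Δx* = 69.3489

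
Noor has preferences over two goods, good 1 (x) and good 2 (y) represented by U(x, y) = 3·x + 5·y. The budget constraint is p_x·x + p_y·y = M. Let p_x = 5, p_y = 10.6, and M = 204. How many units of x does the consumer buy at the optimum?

x* = 40.8

Linear utility — the consumer picks whichever good has higher MU/price: 3/5 = 0.6 vs 5/10.6 = 0.4717.
x gives more utility per dollar, so spend all income on x: x* = M/p_x, y* = 0.
Numerically: x* = 40.8, y* = 0.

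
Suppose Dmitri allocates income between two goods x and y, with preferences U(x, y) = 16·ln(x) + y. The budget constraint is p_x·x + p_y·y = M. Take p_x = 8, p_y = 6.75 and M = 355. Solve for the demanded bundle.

MU_x = 16/x, MU_y = 1. Tangency: 16/x = p_x/p_y.
So x*(p_x,p_y) = 16·p_y/p_x, independent of income; and y* = (M − 16·p_y)/p_y.
At the given prices: x* = 16·6.75/8 = 13.5, and y* = 36.5926.

x* = 13.5, y* = 36.5926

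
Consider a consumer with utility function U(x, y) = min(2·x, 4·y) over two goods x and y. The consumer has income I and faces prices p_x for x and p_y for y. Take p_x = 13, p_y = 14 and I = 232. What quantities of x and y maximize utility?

With perfect complements, no substitution: consume in ratio x:y = 4:2.
Budget: p_x·x + p_y·(1/2)·x = I, so (4·p_x + 2·p_y)·x = 4·I.
Demand: x*(p_x,p_y,I) = 4·I/(4·p_x + 2·p_y), y* = 2·I/(4·p_x + 2·p_y).
Here 4·13 + 2·14 = 80, giving x* = 11.6 and y* = 5.8.

x* = 11.6, y* = 5.8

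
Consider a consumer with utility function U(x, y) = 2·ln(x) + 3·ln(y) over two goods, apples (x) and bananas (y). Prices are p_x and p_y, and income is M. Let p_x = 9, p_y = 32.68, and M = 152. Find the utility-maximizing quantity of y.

Demand: x*(p_x,p_y,M) = 0.4·M/p_x and y* = 0.6·M/p_y.
At p_x=9, p_y=32.68, M=152: y* = 0.6·152/32.68 = 2.7907.

y* = 2.7907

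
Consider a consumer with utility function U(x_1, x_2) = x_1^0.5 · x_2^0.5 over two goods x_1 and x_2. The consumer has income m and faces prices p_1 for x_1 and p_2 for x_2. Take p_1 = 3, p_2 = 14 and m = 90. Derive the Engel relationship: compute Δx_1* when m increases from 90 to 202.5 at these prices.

The MRS is x_2/x_1. Set MRS = p_1/p_2.
Rearranging, p_2·x_2 = p_1·x_1. Substituting into the budget gives p_1·x_1·(1 + 1) = m.
Demand: x_1*(p_1,p_2,m) = 0.5·m/p_1 and x_2* = 0.5·m/p_2.
At p_1=3, p_2=14, m=90: x_1* = 0.5·90/3 = 15.
At m' = 202.5: x_1* = 33.75. Change: 33.75 − 15 = 18.75.

Δx_1* = 18.75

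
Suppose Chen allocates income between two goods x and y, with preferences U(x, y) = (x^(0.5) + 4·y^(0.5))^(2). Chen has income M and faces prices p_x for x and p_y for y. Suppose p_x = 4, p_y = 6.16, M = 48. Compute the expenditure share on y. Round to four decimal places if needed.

share on y = 0.9122

MU_x ∝ x^(-0.5), MU_y ∝ 4·y^(-0.5), so MRS = (1/4)·(y/x)^(0.5) = p_x/p_y.
Hence y/x = (4·p_x/p_y)^(1/(0.5)), i.e. raised to the 2 power.
With the ratio pinned down, the budget gives x* = M/(p_x + p_y·(y/x)) and y* = (y/x)·x*.
Numerically y/x = 6.7465, so x* = 48/(4 + 6.16·6.7465) = 1.0536 and y* = 6.7465·1.0536 = 7.1081.
Expenditure on y: 6.16·7.1081 = 43.7856; share = 0.9122.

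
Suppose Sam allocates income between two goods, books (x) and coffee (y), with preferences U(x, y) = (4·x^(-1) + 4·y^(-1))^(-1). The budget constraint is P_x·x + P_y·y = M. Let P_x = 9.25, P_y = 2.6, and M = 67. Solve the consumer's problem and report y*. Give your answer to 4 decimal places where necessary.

From the CES first-order condition, (y/x)^(2) = P_x/P_y.
Solve for the ratio: y/x = [P_x/P_y]^(0.5).
Substitute y = (y/x)·x into the budget: x* = M/(P_x + P_y·(y/x)).
Numerically y/x = 1.886185, so x* = 67/(9.25 + 2.6·1.886185) = 4.7336 and y* = 1.886185·4.7336 = 8.9285.

y* = 8.9285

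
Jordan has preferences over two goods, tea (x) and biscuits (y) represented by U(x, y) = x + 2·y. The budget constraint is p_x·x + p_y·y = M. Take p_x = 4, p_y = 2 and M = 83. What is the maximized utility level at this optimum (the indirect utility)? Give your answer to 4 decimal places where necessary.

Perfect substitutes: compare marginal utility per dollar. 1/p_x vs 2/p_y → 0.25 vs 1.
y gives more utility per dollar, so spend all income on y: y* = M/p_y, x* = 0.
Numerically: x* = 0, y* = 41.5.
Utility at the optimum: U(0, 41.5) = 83.

V = 83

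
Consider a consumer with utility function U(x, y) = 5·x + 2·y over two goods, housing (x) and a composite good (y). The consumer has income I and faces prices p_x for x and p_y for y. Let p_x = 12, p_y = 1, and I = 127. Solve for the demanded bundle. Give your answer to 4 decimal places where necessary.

Linear utility — the consumer picks whichever good has higher MU/price: 5/12 = 0.4167 vs 2/1 = 2.
y gives more utility per dollar, so spend all income on y: y* = I/p_y, x* = 0.
Numerically: x* = 0, y* = 127.

x* = 0, y* = 127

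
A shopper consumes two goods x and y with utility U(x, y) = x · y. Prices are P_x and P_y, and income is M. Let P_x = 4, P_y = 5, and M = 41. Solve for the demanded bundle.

Tangency: MRS = y/x = P_x/P_y.
So P_y·y = P_x·x; combined with the budget, a share 0.5 of income goes to x.
Demand: x*(P_x,P_y,M) = 0.5·M/P_x and y* = 0.5·M/P_y.
At P_x=4, P_y=5, M=41: x* = 0.5·41/4 = 5.125, y* = 4.1.

x* = 5.125, y* = 4.1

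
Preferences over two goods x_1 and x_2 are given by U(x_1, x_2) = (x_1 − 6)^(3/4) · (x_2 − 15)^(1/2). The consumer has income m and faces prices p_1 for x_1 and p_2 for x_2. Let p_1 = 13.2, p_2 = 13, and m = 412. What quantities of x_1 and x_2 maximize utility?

Let x_1' = x_1−6, x_2' = x_2−15. MRS = (3/2)·x_2'/x_1' = p_1/p_2.
After buying the subsistence bundle (6, 15), a share 0.6 of the remaining income goes to x_1: x_1* = 6 + 0.6·(m − 6p_1 − 15p_2)/p_1.
Discretionary income = 412 − 6·13.2 − 15·13 = 137.8; x_1* = 6 + 0.6·137.8/13.2 = 12.2636; x_2* = 15 + 0.4·137.8/13 = 19.24.

x_1* = 12.2636, x_2* = 19.24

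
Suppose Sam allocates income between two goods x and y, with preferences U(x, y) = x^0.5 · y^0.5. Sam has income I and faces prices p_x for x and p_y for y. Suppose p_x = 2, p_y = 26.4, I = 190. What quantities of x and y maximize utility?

Tangency: MRS = y/x = p_x/p_y.
Rearranging, p_y·y = p_x·x. Substituting into the budget gives p_x·x·(1 + 1) = I.
Demand: x*(p_x,p_y,I) = 0.5·I/p_x and y* = 0.5·I/p_y.
At p_x=2, p_y=26.4, I=190: x* = 0.5·190/2 = 47.5, y* = 3.5985.

x* = 47.5, y* = 3.5985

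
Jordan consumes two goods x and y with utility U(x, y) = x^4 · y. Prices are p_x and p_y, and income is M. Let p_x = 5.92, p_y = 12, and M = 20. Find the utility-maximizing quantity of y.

MU_x/MU_y = (4·y)/(x); tangency sets this equal to p_x/p_y.
Rearranging, p_y·y = (1/4)·p_x·x. Substituting into the budget gives p_x·x·(1 + (1/4)) = M.
Demand: x*(p_x,p_y,M) = 0.8·M/p_x and y* = 0.2·M/p_y.
At p_x=5.92, p_y=12, M=20: y* = 0.2·20/12 = 0.3333.

y* = 0.3333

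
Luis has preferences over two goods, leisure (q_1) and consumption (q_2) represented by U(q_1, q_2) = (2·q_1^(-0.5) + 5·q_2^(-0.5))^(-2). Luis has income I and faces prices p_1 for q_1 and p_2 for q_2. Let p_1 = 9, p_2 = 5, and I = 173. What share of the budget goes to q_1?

share on q_1 = 0.3977

Substitute q_2 = (q_2/q_1)·q_1 into the budget: q_1* = I/(p_1 + p_2·(q_2/q_1)).
Numerically q_2/q_1 = 2.725681, so q_1* = 173/(9 + 5·2.725681) = 7.6453 and q_2* = 2.725681·7.6453 = 20.8385.
Expenditure on q_1: 9·7.6453 = 68.8073; share = 0.3977.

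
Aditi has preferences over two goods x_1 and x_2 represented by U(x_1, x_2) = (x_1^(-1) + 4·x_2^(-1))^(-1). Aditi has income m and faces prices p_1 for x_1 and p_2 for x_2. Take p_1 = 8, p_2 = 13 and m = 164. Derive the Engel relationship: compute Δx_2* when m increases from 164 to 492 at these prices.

MRS = MU_x_1/MU_x_2 = (1/4)·(x_2/x_1)^(2). Set equal to p_1/p_2.
Hence x_2/x_1 = (4·p_1/p_2)^(1/(2)), i.e. raised to the 0.5 power.
With the ratio pinned down, the budget gives x_1* = m/(p_1 + p_2·(x_2/x_1)) and x_2* = (x_2/x_1)·x_1*.
Numerically x_2/x_1 = 1.568929, so x_1* = 164/(8 + 13·1.568929) = 5.7754 and x_2* = 1.568929·5.7754 = 9.0613.
At m' = 492: x_2* = 27.1838. Change: 27.1838 − 9.0613 = 18.1225.

Δx_2* = 18.1225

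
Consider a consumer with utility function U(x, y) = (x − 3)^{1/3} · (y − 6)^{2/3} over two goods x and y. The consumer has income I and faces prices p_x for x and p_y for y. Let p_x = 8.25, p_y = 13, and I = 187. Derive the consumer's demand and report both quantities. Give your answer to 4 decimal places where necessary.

x* = 6.404, y* = 10.3205

After buying the subsistence bundle (3, 6), a share 1/3 of the remaining income goes to x: x* = 3 + 1/3·(I − 3p_x − 6p_y)/p_x.
Discretionary income = 187 − 3·8.25 − 6·13 = 84.25; x* = 3 + 1/3·84.25/8.25 = 6.404; y* = 6 + 2/3·84.25/13 = 10.3205.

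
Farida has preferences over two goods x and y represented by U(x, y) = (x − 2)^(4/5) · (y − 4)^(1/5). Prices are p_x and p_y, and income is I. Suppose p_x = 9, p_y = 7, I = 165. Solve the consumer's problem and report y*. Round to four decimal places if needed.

This is Cobb-Douglas in (x−2, y−4): tangency gives 0.8·p_y·(y−4) = 0.2·p_x·(x−2).
Substituting into the budget: x* = 2 + 0.8·(I − 2·p_x − 4·p_y)/p_x, and y* = 4 + 0.2·(…)/p_y.
Discretionary income = 165 − 2·9 − 4·7 = 119; y* = 4 + 0.2·119/7 = 7.4.

y* = 7.4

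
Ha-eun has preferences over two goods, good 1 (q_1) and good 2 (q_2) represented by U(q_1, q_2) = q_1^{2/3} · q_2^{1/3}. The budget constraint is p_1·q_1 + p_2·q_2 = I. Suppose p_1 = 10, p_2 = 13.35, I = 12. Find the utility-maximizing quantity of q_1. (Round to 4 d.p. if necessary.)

q_1* = 0.8

At p_1=10, p_2=13.35, I=12: q_1* = 2/3·12/10 = 0.8.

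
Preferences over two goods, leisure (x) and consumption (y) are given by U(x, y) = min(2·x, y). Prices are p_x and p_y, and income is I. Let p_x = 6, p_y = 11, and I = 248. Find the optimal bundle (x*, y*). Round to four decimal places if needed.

Demand: x*(p_x,p_y,I) = I/(p_x + 2·p_y), y* = 2·I/(p_x + 2·p_y).
Here 6 + 2·11 = 28, giving x* = 8.8571 and y* = 17.7143.

x* = 8.8571, y* = 17.7143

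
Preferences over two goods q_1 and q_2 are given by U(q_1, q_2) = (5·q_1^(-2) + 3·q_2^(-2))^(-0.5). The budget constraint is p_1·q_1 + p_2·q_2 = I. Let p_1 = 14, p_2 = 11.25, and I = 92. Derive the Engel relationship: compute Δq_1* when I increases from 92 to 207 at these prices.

From the CES first-order condition, (5/3)·(q_2/q_1)^(3) = p_1/p_2.
Solve for the ratio: q_2/q_1 = [(3/5)·p_1/p_2]^(1/3).
Substitute q_2 = (q_2/q_1)·q_1 into the budget: q_1* = I/(p_1 + p_2·(q_2/q_1)).
Numerically q_2/q_1 = 0.907212, so q_1* = 92/(14 + 11.25·0.907212) = 3.8007.
At I' = 207: q_1* = 8.5515. Change: 8.5515 − 3.8007 = 4.7509.

Δq_1* = 4.7509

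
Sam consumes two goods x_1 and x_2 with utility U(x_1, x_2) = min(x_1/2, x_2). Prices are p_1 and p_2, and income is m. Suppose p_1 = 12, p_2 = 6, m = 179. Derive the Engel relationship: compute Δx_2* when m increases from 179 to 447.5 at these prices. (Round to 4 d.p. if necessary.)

Δx_2* = 8.95

Demand: x_1*(p_1,p_2,m) = 2·m/(2·p_1 + p_2), x_2* = m/(2·p_1 + p_2).
Here 2·12 + 6 = 30, giving x_2* = 5.9667.
At m' = 447.5: x_2* = 14.9167. Change: 14.9167 − 5.9667 = 8.95.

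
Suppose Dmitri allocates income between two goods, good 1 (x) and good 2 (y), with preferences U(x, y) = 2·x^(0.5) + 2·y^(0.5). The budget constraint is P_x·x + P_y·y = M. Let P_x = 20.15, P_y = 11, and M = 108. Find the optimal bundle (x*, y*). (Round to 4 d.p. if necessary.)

From the CES first-order condition, (y/x)^(0.5) = P_x/P_y.
Hence y/x = (P_x/P_y)^(1/(0.5)), i.e. raised to the 2 power.
With the ratio pinned down, the budget gives x* = M/(P_x + P_y·(y/x)) and y* = (y/x)·x*.
Numerically y/x = 3.355558, so x* = 108/(20.15 + 11·3.355558) = 1.8927 and y* = 3.355558·1.8927 = 6.3511.

x* = 1.8927, y* = 6.3511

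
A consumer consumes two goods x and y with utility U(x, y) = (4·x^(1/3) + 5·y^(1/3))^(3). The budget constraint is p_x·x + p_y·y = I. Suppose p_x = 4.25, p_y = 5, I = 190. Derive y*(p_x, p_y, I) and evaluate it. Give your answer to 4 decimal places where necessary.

y* = 21.395

MRS = MU_x/MU_y = (4/5)·(y/x)^(2/3). Set equal to p_x/p_y.
Hence y/x = ((5/4)·p_x/p_y)^(1/(2/3)), i.e. raised to the 1.5 power.
With the ratio pinned down, the budget gives x* = I/(p_x + p_y·(y/x)) and y* = (y/x)·x*.
Numerically y/x = 1.0952, so x* = 190/(4.25 + 5·1.0952) = 19.5353 and y* = 1.0952·19.5353 = 21.395.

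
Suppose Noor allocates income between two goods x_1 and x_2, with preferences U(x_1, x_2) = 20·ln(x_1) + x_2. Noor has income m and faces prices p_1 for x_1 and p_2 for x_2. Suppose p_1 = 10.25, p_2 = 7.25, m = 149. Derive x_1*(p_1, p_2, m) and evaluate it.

MU_x_1 = 20/x_1, MU_x_2 = 1. Tangency: 20/x_1 = p_1/p_2.
So x_1*(p_1,p_2) = 20·p_2/p_1, independent of income; and x_2* = (m − 20·p_2)/p_2.
At the given prices: x_1* = 20·7.25/10.25 = 14.1463.

x_1* = 14.1463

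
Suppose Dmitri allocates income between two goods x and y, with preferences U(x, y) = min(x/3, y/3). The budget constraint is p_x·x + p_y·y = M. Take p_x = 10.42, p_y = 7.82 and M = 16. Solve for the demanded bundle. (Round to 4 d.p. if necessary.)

x* = 0.8772, y* = 0.8772

With perfect complements, no substitution: consume in ratio x:y = 3:3.
Budget: p_x·x + p_y·x = M, so (3·p_x + 3·p_y)·x = 3·M.
Demand: x*(p_x,p_y,M) = 3·M/(3·p_x + 3·p_y), y* = 3·M/(3·p_x + 3·p_y).
Here 3·10.42 + 3·7.82 = 54.72, giving x* = 0.8772 and y* = 0.8772.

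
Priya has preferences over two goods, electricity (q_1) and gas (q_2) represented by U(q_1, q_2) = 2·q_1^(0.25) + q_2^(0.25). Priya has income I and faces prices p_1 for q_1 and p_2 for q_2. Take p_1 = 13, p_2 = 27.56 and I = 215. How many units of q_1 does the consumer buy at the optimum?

q_1* = 12.6352

MRS = MU_q_1/MU_q_2 = 2·(q_2/q_1)^(0.75). Set equal to p_1/p_2.
Hence q_2/q_1 = ((1/2)·p_1/p_2)^(1/(0.75)), i.e. raised to the 4/3 power.
Substitute q_2 = (q_2/q_1)·q_1 into the budget: q_1* = I/(p_1 + p_2·(q_2/q_1)).
Numerically q_2/q_1 = 0.145718, so q_1* = 215/(13 + 27.56·0.145718) = 12.6352.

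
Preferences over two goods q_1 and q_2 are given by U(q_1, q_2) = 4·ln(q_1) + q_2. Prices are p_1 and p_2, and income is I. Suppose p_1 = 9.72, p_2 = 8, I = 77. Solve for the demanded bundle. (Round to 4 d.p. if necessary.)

At the given prices: q_1* = 4·8/9.72 = 3.2922, and q_2* = 5.625.

q_1* = 3.2922, q_2* = 5.625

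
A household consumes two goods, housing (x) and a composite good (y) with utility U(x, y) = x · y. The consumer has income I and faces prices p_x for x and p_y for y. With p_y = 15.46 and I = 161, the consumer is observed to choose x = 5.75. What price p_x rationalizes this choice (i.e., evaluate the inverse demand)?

p_x = 14

The MRS is y/x. Set MRS = p_x/p_y.
So p_y·y = p_x·x; combined with the budget, a share 0.5 of income goes to x.
Demand: x*(p_x,p_y,I) = 0.5·I/p_x and y* = 0.5·I/p_y.
Set x* = 5.75 in the demand function and solve for p_x: p_x = 14.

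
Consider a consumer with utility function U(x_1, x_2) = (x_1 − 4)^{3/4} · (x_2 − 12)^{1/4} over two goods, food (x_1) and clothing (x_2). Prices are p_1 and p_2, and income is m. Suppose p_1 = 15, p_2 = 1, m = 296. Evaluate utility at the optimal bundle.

V = 16.7479

This is Cobb-Douglas in (x_1−4, x_2−12): tangency gives 0.75·p_2·(x_2−12) = 0.25·p_1·(x_1−4).
After buying the subsistence bundle (4, 12), a share 0.75 of the remaining income goes to x_1: x_1* = 4 + 0.75·(m − 4p_1 − 12p_2)/p_1.
Discretionary income = 296 − 4·15 − 12·1 = 224; x_1* = 4 + 0.75·224/15 = 15.2; x_2* = 12 + 0.25·224/1 = 68.
Utility at the optimum: U(15.2, 68) = 16.7479.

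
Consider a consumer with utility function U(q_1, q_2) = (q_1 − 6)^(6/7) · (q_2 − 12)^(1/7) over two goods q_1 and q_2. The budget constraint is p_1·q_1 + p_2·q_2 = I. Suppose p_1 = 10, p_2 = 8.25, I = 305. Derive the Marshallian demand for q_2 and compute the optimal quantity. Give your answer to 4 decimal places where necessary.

This is Cobb-Douglas in (q_1−6, q_2−12): tangency gives 6/7·p_2·(q_2−12) = 1/7·p_1·(q_1−6).
Substituting into the budget: q_1* = 6 + 6/7·(I − 6·p_1 − 12·p_2)/p_1, and q_2* = 12 + 1/7·(…)/p_2.
Discretionary income = 305 − 6·10 − 12·8.25 = 146; q_2* = 12 + 1/7·146/8.25 = 14.5281.

q_2* = 14.5281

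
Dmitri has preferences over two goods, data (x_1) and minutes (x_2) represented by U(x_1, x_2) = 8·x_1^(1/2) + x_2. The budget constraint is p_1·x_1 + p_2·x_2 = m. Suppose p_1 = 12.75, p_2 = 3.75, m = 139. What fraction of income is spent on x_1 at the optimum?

share on x_1 = 0.127

Utility is quasi-linear in x_2; the FOC for x_1 is 4/√x_1 = p_1/p_2.
Solve: √x_1 = 4·p_2/p_1, so x_1*(p_1,p_2) = (4·p_2/p_1)², and x_2* = (m − p_1·x_1*)/p_2.
Plugging in: x_1* = (4·3.75/12.75)² = 1.3841, x_2* = 32.3608.
Expenditure on x_1: 12.75·1.3841 = 17.6471; share = 0.127.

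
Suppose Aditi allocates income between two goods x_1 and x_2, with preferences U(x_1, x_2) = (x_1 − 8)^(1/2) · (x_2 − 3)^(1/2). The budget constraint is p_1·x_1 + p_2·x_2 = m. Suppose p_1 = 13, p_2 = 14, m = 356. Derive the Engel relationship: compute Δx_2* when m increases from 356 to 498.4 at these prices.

Δx_2* = 5.0857

After buying the subsistence bundle (8, 3), a share 0.5 of the remaining income goes to x_1: x_1* = 8 + 0.5·(m − 8p_1 − 3p_2)/p_1.
Discretionary income = 356 − 8·13 − 3·14 = 210; x_2* = 3 + 0.5·210/14 = 10.5.
At m' = 498.4: x_2* = 15.5857. Change: 15.5857 − 10.5 = 5.0857.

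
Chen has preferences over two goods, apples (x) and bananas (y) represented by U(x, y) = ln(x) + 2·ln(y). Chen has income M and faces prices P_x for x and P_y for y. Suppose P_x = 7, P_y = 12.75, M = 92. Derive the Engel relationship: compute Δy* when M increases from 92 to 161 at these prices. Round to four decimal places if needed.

Δy* = 3.6078

The MRS is (1/2)·y/x. Set MRS = P_x/P_y.
Rearranging, P_y·y = 2·P_x·x. Substituting into the budget gives P_x·x·(1 + 2) = M.
Demand: x*(P_x,P_y,M) = 1/3·M/P_x and y* = 2/3·M/P_y.
At P_x=7, P_y=12.75, M=92: y* = 2/3·92/12.75 = 4.8105.
At M' = 161: y* = 8.4183. Change: 8.4183 − 4.8105 = 3.6078.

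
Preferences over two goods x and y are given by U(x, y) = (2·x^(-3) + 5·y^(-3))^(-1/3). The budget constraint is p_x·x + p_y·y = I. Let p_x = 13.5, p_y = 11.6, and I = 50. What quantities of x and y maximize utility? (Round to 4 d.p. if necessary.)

From the CES first-order condition, (2/5)·(y/x)^(4) = p_x/p_y.
Hence y/x = ((5/2)·p_x/p_y)^(1/(4)), i.e. raised to the 0.25 power.
Substitute y = (y/x)·x into the budget: x* = I/(p_x + p_y·(y/x)).
Numerically y/x = 1.306032, so x* = 50/(13.5 + 11.6·1.306032) = 1.7452 and y* = 1.306032·1.7452 = 2.2793.

x* = 1.7452, y* = 2.2793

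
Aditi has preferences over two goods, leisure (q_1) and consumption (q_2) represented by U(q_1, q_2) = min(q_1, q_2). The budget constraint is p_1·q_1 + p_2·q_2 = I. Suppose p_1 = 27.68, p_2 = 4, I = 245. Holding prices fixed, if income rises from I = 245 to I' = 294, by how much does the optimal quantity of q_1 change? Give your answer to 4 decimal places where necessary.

Δq_1* = 1.5467

Leontief preferences: the optimum is at the kink where q_1/1 = q_2/1, i.e. q_2 = q_1.
Budget: p_1·q_1 + p_2·q_1 = I, so (p_1 + p_2)·q_1 = I.
Demand: q_1*(p_1,p_2,I) = I/(p_1 + p_2), q_2* = I/(p_1 + p_2).
Here 27.68 + 4 = 31.68, giving q_1* = 7.7336.
At I' = 294: q_1* = 9.2803. Change: 9.2803 − 7.7336 = 1.5467.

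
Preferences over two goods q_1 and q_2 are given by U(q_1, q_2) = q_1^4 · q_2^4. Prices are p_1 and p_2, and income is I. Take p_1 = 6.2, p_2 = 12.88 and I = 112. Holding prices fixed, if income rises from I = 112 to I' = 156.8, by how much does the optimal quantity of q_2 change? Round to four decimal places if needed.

At p_1=6.2, p_2=12.88, I=112: q_2* = 0.5·112/12.88 = 4.3478.
At I' = 156.8: q_2* = 6.087. Change: 6.087 − 4.3478 = 1.7391.

Δq_2* = 1.7391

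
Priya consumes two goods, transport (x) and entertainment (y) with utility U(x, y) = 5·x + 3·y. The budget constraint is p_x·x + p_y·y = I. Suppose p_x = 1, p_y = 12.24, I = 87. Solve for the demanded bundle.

x* = 87, y* = 0

Numerically: x* = 87, y* = 0.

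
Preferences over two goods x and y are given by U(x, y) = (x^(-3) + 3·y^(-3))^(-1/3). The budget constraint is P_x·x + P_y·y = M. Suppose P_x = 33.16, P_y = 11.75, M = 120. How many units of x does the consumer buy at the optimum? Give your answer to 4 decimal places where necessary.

MU_x ∝ x^(-4), MU_y ∝ 3·y^(-4), so MRS = (1/3)·(y/x)^(4) = P_x/P_y.
Solve for the ratio: y/x = [3·P_x/P_y]^(0.25).
With the ratio pinned down, the budget gives x* = M/(P_x + P_y·(y/x)) and y* = (y/x)·x*.
Numerically y/x = 1.705786, so x* = 120/(33.16 + 11.75·1.705786) = 2.2555.

x* = 2.2555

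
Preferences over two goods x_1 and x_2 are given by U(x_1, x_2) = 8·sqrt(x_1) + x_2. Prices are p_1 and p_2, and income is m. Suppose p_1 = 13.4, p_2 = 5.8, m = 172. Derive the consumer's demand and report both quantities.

x_1* = 2.9975, x_2* = 22.7298

Utility is quasi-linear in x_2; the FOC for x_1 is 4/√x_1 = p_1/p_2.
Thus x_1* = (4·p_2/p_1)² — independent of m — with the rest of income spent on x_2.
Plugging in: x_1* = (4·5.8/13.4)² = 2.9975, x_2* = 22.7298.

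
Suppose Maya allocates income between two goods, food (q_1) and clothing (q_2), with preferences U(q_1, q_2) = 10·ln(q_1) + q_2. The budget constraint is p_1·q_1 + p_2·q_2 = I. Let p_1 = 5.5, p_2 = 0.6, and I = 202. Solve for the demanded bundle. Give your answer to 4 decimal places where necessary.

q_1* = 1.0909, q_2* = 326.6667

MU_q_1 = 10/q_1, MU_q_2 = 1. Tangency: 10/q_1 = p_1/p_2.
So q_1*(p_1,p_2) = 10·p_2/p_1, independent of income; and q_2* = (I − 10·p_2)/p_2.
At the given prices: q_1* = 10·0.6/5.5 = 1.0909, and q_2* = 326.6667.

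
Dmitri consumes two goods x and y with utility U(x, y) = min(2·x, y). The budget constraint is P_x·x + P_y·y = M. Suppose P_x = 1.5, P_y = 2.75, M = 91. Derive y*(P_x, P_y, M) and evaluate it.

With perfect complements, no substitution: consume in ratio x:y = 1:2.
Budget: P_x·x + P_y·2·x = M, so (P_x + 2·P_y)·x = M.
Demand: x*(P_x,P_y,M) = M/(P_x + 2·P_y), y* = 2·M/(P_x + 2·P_y).
Here 1.5 + 2·2.75 = 7, giving y* = 26.

y* = 26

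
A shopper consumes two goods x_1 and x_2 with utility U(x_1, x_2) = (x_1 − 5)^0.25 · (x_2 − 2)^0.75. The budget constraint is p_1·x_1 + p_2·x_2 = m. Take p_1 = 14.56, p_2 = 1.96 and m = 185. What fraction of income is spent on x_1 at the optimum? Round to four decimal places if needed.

share on x_1 = 0.5398

This is Cobb-Douglas in (x_1−5, x_2−2): tangency gives 0.25·p_2·(x_2−2) = 0.75·p_1·(x_1−5).
After buying the subsistence bundle (5, 2), a share 0.25 of the remaining income goes to x_1: x_1* = 5 + 0.25·(m − 5p_1 − 2p_2)/p_1.
Discretionary income = 185 − 5·14.56 − 2·1.96 = 108.28; x_1* = 5 + 0.25·108.28/14.56 = 6.8592; x_2* = 2 + 0.75·108.28/1.96 = 43.4337.
Expenditure on x_1: 14.56·6.8592 = 99.87; share = 0.5398.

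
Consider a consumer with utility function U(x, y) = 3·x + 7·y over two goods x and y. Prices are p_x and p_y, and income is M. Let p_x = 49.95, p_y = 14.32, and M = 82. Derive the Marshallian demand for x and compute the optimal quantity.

x* = 0

Linear utility — the consumer picks whichever good has higher MU/price: 3/49.95 = 0.0601 vs 7/14.32 = 0.4888.
y gives more utility per dollar, so spend all income on y: y* = M/p_y, x* = 0.
Numerically: x* = 0, y* = 5.7263.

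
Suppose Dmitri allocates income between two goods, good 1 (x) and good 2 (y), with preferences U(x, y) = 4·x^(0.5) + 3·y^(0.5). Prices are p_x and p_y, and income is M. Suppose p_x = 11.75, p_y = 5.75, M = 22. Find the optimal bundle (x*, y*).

x* = 0.8711, y* = 2.0461

From the CES first-order condition, (4/3)·(y/x)^(0.5) = p_x/p_y.
Solve for the ratio: y/x = [(3/4)·p_x/p_y]^(2).
Substitute y = (y/x)·x into the budget: x* = M/(p_x + p_y·(y/x)).
Numerically y/x = 2.348889, so x* = 22/(11.75 + 5.75·2.348889) = 0.8711 and y* = 2.348889·0.8711 = 2.0461.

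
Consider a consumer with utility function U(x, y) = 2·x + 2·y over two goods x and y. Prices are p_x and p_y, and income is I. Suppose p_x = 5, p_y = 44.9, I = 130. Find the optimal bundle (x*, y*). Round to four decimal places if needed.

x* = 26, y* = 0

Numerically: x* = 26, y* = 0.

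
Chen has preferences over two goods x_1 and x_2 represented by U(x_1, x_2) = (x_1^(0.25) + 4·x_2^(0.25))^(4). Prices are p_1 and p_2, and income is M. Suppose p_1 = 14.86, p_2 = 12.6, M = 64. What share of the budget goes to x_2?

MU_x_1 ∝ x_1^(-0.75), MU_x_2 ∝ 4·x_2^(-0.75), so MRS = (1/4)·(x_2/x_1)^(0.75) = p_1/p_2.
Hence x_2/x_1 = (4·p_1/p_2)^(1/(0.75)), i.e. raised to the 4/3 power.
Substitute x_2 = (x_2/x_1)·x_1 into the budget: x_1* = M/(p_1 + p_2·(x_2/x_1)).
Numerically x_2/x_1 = 7.911843, so x_1* = 64/(14.86 + 12.6·7.911843) = 0.5587 and x_2* = 7.911843·0.5587 = 4.4204.
Expenditure on x_2: 12.6·4.4204 = 55.6975; share = 0.8703.

share on x_2 = 0.8703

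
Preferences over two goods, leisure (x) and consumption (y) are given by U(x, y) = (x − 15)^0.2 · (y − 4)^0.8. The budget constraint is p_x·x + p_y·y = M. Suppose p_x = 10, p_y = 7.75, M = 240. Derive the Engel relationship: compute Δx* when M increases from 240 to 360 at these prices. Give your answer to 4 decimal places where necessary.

Δx* = 2.4

After buying the subsistence bundle (15, 4), a share 0.2 of the remaining income goes to x: x* = 15 + 0.2·(M − 15p_x − 4p_y)/p_x.
Discretionary income = 240 − 15·10 − 4·7.75 = 59; x* = 15 + 0.2·59/10 = 16.18.
At M' = 360: x* = 18.58. Change: 18.58 − 16.18 = 2.4.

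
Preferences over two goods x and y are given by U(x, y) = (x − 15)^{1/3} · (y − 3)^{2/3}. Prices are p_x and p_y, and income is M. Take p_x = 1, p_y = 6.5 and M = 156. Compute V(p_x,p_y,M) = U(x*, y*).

V = 18.4586

Let x' = x−15, y' = y−3. MRS = (1/2)·y'/x' = p_x/p_y.
Substituting into the budget: x* = 15 + 1/3·(M − 15·p_x − 3·p_y)/p_x, and y* = 3 + 2/3·(…)/p_y.
Discretionary income = 156 − 15·1 − 3·6.5 = 121.5; x* = 15 + 1/3·121.5/1 = 55.5; y* = 3 + 2/3·121.5/6.5 = 15.4615.
Utility at the optimum: U(55.5, 15.4615) = 18.4586.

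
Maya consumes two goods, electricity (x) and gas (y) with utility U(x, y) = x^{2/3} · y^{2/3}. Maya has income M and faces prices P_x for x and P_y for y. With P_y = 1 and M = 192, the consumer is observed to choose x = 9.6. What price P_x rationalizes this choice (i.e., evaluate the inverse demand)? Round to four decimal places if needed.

P_x = 10

The MRS is y/x. Set MRS = P_x/P_y.
Rearranging, P_y·y = P_x·x. Substituting into the budget gives P_x·x·(1 + 1) = M.
Demand: x*(P_x,P_y,M) = 0.5·M/P_x and y* = 0.5·M/P_y.
Set x* = 9.6 in the demand function and solve for P_x: P_x = 10.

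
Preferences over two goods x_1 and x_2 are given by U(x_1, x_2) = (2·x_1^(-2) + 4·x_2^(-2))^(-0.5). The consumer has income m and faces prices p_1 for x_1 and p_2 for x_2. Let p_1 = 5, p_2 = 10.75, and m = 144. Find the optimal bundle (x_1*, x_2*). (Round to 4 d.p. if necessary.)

x_1* = 9.294, x_2* = 9.0726

MU_x_1 ∝ 2·x_1^(-3), MU_x_2 ∝ 4·x_2^(-3), so MRS = (1/2)·(x_2/x_1)^(3) = p_1/p_2.
Hence x_2/x_1 = (2·p_1/p_2)^(1/(3)), i.e. raised to the 1/3 power.
With the ratio pinned down, the budget gives x_1* = m/(p_1 + p_2·(x_2/x_1)) and x_2* = (x_2/x_1)·x_1*.
Numerically x_2/x_1 = 0.976181, so x_1* = 144/(5 + 10.75·0.976181) = 9.294 and x_2* = 0.976181·9.294 = 9.0726.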